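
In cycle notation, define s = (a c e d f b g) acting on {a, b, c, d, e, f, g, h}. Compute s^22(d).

f

d lies in the 7-cycle (a c e d f b g).
Since the cycle has length 7, s^22 acts on it the same as s^1 (22 mod 7 = 1).
Advancing 1 step from d: d → f.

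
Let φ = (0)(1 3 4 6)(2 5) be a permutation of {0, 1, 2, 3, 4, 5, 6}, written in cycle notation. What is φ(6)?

Within (1 3 4 6), 6 ↦ 1.

1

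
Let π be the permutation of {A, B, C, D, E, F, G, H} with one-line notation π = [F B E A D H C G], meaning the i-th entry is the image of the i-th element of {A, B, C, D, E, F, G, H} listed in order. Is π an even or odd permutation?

even

In disjoint-cycle form the cycle lengths are 7, 1.
A cycle is odd iff its length is even; π has 0 even-length cycles, so sgn(π) = (−1)^0 and π is even.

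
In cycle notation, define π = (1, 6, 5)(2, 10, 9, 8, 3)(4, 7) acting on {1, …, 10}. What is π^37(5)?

1

5 lies in the 3-cycle (1, 6, 5).
Powers repeat with period 3 on this cycle, and 37 mod 3 = 1, so π^37(5) = π^1(5).
Advancing 1 step from 5: 5 → 1.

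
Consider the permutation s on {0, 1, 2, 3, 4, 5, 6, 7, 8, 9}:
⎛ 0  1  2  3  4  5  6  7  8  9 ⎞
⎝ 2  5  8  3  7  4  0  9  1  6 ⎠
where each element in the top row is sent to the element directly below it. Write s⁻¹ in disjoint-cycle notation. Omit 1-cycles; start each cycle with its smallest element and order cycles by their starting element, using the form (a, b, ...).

(0, 6, 9, 7, 4, 5, 1, 8, 2)

The cycle decomposition of s is (0, 2, 8, 1, 5, 4, 7, 9, 6).
The inverse reverses every cycle; in canonical form, s⁻¹ = (0, 6, 9, 7, 4, 5, 1, 8, 2).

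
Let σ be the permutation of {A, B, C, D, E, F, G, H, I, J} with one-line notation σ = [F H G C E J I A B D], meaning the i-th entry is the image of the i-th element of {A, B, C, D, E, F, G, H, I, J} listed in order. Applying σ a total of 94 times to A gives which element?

C

Tracing A → F → … returns to A after 9 steps, so A lies in a 9-cycle (A F J D C G I B H).
Powers repeat with period 9 on this cycle, and 94 mod 9 = 4, so σ^94(A) = σ^4(A).
Advancing 4 steps from A: A → F → J → D → C.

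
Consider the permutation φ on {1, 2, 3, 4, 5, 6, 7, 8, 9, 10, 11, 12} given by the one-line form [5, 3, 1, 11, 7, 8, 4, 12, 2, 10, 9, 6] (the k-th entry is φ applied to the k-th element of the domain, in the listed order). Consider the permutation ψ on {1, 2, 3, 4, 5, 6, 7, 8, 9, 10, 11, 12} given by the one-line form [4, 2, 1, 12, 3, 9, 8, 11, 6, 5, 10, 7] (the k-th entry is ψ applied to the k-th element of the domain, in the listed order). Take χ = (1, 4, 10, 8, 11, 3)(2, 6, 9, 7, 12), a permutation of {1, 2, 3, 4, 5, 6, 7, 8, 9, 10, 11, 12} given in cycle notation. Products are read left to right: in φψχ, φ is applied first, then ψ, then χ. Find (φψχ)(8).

12

(φψχ)(8) = χ(ψ(φ(8))). φ(8) = 12, then ψ(12) = 7, then χ(7) = 12, so the result is 12.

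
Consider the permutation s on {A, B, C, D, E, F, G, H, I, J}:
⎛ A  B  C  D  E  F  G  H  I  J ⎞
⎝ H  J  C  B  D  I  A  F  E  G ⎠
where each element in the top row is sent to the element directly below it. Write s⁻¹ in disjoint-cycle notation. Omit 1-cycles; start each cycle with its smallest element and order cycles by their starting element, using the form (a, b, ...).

(A, G, J, B, D, E, I, F, H)

The cycle decomposition of s is (A, H, F, I, E, D, B, J, G).
Reversing each cycle (and rotating so the smallest element leads) gives s⁻¹ = (A, G, J, B, D, E, I, F, H).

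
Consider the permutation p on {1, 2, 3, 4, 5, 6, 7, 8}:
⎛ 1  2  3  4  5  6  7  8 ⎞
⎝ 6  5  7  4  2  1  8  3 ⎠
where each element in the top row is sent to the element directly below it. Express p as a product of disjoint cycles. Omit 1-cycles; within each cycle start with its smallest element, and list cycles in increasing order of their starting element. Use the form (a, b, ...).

From 1: 1 → 6 → 1, closing the cycle (1, 6).
Continuing from each remaining unvisited element yields (1, 6)(2, 5)(3, 7, 8).

(1, 6)(2, 5)(3, 7, 8)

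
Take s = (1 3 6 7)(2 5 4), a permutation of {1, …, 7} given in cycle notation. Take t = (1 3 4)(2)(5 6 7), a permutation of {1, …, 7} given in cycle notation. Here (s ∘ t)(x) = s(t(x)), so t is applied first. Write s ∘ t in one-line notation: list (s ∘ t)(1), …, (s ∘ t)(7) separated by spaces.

Chase each element through t then s: 1 → 3 → 6; 2 → 2 → 5; 3 → 4 → 2; 4 → 1 → 3; 5 → 6 → 7; 6 → 7 → 1; 7 → 5 → 4.
So s ∘ t in one-line form is 6 5 2 3 7 1 4.

6 5 2 3 7 1 4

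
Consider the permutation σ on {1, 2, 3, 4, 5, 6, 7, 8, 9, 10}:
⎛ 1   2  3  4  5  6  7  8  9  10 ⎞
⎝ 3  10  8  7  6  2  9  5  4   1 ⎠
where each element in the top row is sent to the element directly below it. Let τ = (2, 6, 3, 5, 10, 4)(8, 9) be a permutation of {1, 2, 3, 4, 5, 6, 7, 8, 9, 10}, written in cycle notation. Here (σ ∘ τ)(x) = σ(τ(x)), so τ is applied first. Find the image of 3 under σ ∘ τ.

(σ ∘ τ)(3) = σ(τ(3)). τ(3) = 5, then σ(5) = 6. So (σ ∘ τ)(3) = 6.

6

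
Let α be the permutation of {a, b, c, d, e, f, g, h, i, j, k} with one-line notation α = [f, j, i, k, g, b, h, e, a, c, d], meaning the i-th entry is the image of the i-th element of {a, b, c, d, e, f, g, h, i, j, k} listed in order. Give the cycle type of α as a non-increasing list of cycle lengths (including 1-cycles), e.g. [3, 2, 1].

The disjoint cycles are (a f b j c i)(d k)(e g h), with lengths 6, 3, 2 in non-increasing order.

[6, 3, 2]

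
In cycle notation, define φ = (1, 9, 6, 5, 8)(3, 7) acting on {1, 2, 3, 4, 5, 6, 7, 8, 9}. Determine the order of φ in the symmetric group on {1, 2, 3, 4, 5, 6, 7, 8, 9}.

The disjoint cycles have lengths 5, 2, 1, 1.
The order of φ is the least common multiple of its cycle lengths: lcm(5, 2) = 10.

10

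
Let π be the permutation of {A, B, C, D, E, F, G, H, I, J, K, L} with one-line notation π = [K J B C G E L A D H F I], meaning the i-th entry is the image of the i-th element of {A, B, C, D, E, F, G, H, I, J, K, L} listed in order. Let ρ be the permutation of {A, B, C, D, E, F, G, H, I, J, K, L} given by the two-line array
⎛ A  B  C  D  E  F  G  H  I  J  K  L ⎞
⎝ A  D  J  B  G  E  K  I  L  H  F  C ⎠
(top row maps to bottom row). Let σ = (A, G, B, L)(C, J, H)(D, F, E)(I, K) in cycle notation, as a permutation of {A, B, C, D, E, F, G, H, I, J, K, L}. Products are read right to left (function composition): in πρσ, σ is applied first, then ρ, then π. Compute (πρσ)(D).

G

(πρσ)(D) = π(ρ(σ(D))). σ(D) = F, then ρ(F) = E, then π(E) = G, so the result is G.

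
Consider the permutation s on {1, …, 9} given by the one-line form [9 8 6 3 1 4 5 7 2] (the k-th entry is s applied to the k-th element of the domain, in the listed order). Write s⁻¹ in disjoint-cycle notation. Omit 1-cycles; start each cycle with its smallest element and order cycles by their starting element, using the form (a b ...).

First write s in disjoint cycles: (1 9 2 8 7 5)(3 6 4).
Reversing each cycle (and rotating so the smallest element leads) gives s⁻¹ = (1 5 7 8 2 9)(3 4 6).

(1 5 7 8 2 9)(3 4 6)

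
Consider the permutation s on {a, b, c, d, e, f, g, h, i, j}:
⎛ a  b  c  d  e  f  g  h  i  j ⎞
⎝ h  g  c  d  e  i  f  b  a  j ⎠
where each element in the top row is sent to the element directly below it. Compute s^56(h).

Tracing h → b → … returns to h after 6 steps, so h lies in a 6-cycle (a h b g f i).
Powers repeat with period 6 on this cycle, and 56 mod 6 = 2, so s^56(h) = s^2(h).
Stepping 2 places around the cycle: h → b → g.

g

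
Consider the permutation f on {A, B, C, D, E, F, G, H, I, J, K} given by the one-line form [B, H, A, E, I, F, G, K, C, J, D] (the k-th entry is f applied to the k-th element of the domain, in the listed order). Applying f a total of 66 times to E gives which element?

C

Tracing E → I → … returns to E after 8 steps, so E lies in an 8-cycle (A B H K D E I C).
Since the cycle has length 8, f^66 acts on it the same as f^2 (66 mod 8 = 2).
Stepping 2 places around the cycle: E → I → C.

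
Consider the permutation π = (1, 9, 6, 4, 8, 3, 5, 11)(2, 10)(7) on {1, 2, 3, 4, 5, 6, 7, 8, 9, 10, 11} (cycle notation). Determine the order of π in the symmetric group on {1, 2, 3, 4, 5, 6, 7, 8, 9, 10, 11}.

The cycle type of π is (8, 2, 1).
The order is lcm(8, 2) = 8.

8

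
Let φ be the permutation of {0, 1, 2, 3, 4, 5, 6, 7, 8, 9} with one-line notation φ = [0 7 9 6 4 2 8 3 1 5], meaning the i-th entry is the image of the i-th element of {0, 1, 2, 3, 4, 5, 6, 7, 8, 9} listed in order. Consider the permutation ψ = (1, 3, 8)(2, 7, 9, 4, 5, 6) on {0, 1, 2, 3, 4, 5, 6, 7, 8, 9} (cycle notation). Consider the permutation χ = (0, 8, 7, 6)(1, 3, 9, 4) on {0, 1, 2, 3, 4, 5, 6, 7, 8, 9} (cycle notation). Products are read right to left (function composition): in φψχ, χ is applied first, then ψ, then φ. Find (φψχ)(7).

9

(φψχ)(7) = φ(ψ(χ(7))). χ(7) = 6, then ψ(6) = 2, then φ(2) = 9, so the result is 9.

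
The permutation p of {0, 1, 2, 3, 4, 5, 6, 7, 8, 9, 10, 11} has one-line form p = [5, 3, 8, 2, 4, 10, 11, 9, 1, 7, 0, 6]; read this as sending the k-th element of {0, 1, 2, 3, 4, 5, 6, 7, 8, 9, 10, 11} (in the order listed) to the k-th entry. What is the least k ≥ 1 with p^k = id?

12

The disjoint-cycle form of p has cycle lengths 4, 3, 2, 2, 1.
The order of p is the least common multiple of its cycle lengths: lcm(4, 3, 2, 2) = 12.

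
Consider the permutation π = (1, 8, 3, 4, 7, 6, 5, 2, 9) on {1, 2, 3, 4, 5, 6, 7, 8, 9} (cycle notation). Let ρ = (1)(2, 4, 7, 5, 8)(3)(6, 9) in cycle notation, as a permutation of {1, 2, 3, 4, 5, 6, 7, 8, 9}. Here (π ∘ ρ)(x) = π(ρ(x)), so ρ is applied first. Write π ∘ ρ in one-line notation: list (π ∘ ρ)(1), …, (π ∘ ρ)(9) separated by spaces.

(π ∘ ρ)(x) = π(ρ(x)). Computing each image: π(ρ(1)) = π(1) = 8, π(ρ(2)) = π(4) = 7, π(ρ(3)) = π(3) = 4, π(ρ(4)) = π(7) = 6, π(ρ(5)) = π(8) = 3, π(ρ(6)) = π(9) = 1, π(ρ(7)) = π(5) = 2, π(ρ(8)) = π(2) = 9, π(ρ(9)) = π(6) = 5.
Hence π ∘ ρ = [8 7 4 6 3 1 2 9 5].

8 7 4 6 3 1 2 9 5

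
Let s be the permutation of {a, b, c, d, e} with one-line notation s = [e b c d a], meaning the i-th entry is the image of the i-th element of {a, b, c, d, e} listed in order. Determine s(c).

c

c is element number 3 of the domain, and entry number 3 of the one-line form is c, so s(c) = c.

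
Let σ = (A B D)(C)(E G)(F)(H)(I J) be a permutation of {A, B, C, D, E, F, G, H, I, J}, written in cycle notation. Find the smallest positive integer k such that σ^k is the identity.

The disjoint cycles have lengths 3, 2, 2, 1, 1, 1.
Since disjoint cycles commute, ord(σ) = lcm(3, 2, 2) = 6.

6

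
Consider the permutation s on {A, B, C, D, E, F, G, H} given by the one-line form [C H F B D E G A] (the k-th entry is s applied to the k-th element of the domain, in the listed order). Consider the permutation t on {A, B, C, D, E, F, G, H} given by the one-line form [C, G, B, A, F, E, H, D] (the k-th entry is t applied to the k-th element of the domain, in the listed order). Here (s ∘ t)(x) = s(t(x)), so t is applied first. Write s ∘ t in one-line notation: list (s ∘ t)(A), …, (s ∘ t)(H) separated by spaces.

F G H C E D A B

(s ∘ t)(x) = s(t(x)). Computing each image: s(t(A)) = s(C) = F, s(t(B)) = s(G) = G, s(t(C)) = s(B) = H, s(t(D)) = s(A) = C, s(t(E)) = s(F) = E, s(t(F)) = s(E) = D, s(t(G)) = s(H) = A, s(t(H)) = s(D) = B.
Hence s ∘ t = [F G H C E D A B].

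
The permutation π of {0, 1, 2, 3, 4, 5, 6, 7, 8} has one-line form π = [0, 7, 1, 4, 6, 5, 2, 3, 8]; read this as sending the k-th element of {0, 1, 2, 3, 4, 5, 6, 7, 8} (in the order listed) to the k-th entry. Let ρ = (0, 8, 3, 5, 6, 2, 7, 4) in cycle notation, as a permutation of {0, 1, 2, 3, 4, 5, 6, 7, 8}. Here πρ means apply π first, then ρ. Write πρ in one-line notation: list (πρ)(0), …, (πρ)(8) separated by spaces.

(πρ)(x) = ρ(π(x)). Computing each image: ρ(π(0)) = ρ(0) = 8, ρ(π(1)) = ρ(7) = 4, ρ(π(2)) = ρ(1) = 1, ρ(π(3)) = ρ(4) = 0, ρ(π(4)) = ρ(6) = 2, ρ(π(5)) = ρ(5) = 6, ρ(π(6)) = ρ(2) = 7, ρ(π(7)) = ρ(3) = 5, ρ(π(8)) = ρ(8) = 3.
Hence πρ = [8 4 1 0 2 6 7 5 3].

8 4 1 0 2 6 7 5 3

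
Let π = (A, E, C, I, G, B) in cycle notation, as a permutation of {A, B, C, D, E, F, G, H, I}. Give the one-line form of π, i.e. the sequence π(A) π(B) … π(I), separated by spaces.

E A I D C F B H G

Each element maps to the next entry in its cycle (wrapping to the front): A↦E, B↦A, C↦I, D↦D, E↦C, F↦F, G↦B, H↦H, I↦G.
So the one-line form is E A I D C F B H G.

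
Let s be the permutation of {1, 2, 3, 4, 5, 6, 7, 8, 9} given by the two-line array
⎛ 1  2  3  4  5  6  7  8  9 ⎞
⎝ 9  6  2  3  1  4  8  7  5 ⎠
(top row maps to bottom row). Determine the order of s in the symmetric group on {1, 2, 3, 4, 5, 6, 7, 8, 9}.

12

Writing s as disjoint cycles, the cycle lengths are 4, 3, 2.
The order is lcm(4, 3, 2) = 12.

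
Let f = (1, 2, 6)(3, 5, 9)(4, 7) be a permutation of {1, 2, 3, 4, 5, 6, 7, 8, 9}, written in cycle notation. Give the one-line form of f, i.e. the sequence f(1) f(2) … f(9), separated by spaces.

2 6 5 7 9 1 4 8 3

Each element maps to the next entry in its cycle (wrapping to the front): 1→2, 2→6, 3→5, 4→7, 5→9, 6→1, 7→4, 8→8, 9→3.
Listing these in domain order gives 2 6 5 7 9 1 4 8 3.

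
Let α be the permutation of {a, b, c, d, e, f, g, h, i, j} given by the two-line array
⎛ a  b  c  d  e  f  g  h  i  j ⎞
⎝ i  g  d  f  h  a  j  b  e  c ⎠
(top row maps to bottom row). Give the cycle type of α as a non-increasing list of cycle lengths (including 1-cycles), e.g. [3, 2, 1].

[10]

The disjoint cycles are (a, i, e, h, b, g, j, c, d, f), with lengths 10 in non-increasing order.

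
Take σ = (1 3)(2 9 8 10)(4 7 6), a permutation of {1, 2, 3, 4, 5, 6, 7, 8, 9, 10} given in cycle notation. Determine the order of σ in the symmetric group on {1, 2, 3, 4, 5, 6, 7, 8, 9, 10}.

The disjoint cycles have lengths 4, 3, 2, 1.
Since disjoint cycles commute, ord(σ) = lcm(4, 3, 2) = 12.

12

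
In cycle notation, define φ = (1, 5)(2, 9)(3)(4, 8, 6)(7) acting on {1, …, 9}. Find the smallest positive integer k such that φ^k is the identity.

6

The disjoint cycles have lengths 3, 2, 2, 1, 1.
The order of φ is the least common multiple of its cycle lengths: lcm(3, 2, 2) = 6.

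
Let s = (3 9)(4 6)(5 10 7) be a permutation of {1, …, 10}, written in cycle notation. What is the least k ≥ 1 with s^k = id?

6

The disjoint cycles have lengths 3, 2, 2, 1, 1, 1.
The order is lcm(3, 2, 2) = 6.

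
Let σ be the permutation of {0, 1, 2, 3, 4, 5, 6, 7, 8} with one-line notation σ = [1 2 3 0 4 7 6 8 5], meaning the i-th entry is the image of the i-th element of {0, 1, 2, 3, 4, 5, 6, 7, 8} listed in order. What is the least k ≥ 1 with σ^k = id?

Writing σ as disjoint cycles, the cycle lengths are 4, 3, 1, 1.
Since disjoint cycles commute, ord(σ) = lcm(4, 3) = 12.

12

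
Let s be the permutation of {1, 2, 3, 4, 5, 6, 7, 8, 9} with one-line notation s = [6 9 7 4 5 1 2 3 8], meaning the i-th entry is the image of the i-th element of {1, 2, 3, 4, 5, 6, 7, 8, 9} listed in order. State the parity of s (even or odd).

odd

In disjoint-cycle form the cycle lengths are 5, 2, 1, 1.
A cycle is odd iff its length is even; s has 1 even-length cycle, so sgn(s) = (−1)^1 and s is odd.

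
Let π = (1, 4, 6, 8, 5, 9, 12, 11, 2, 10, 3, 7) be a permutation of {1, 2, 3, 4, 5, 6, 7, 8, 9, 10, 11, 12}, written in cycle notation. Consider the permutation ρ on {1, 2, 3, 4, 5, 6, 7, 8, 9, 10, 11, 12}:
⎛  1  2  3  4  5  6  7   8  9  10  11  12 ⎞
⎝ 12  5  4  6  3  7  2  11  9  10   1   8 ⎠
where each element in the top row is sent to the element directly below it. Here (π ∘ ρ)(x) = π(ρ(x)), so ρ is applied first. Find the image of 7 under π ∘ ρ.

10

(π ∘ ρ)(7) = π(ρ(7)). ρ(7) = 2, then π(2) = 10. So (π ∘ ρ)(7) = 10.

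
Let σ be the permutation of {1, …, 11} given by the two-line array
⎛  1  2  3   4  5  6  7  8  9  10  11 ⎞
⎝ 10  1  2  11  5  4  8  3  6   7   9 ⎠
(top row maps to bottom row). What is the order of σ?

Decomposing into disjoint cycles gives cycle lengths 6, 4, 1.
The order of σ is the least common multiple of its cycle lengths: lcm(6, 4) = 12.

12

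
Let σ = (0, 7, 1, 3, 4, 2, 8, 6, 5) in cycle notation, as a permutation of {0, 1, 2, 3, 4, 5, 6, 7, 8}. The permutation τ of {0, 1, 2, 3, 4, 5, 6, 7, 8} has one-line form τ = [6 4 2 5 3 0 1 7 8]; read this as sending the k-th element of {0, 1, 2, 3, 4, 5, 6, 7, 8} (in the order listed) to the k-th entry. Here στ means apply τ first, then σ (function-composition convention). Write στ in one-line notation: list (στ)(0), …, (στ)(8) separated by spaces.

5 2 8 0 4 7 3 1 6

Chase each element through τ then σ: 0 → 6 → 5; 1 → 4 → 2; 2 → 2 → 8; 3 → 5 → 0; 4 → 3 → 4; 5 → 0 → 7; 6 → 1 → 3; 7 → 7 → 1; 8 → 8 → 6.
Collecting the images, στ = [5 2 8 0 4 7 3 1 6].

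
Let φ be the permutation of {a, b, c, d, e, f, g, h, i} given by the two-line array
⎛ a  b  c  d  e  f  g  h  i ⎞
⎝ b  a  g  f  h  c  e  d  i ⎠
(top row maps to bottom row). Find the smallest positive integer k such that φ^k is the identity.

Writing φ as disjoint cycles, the cycle lengths are 6, 2, 1.
Since disjoint cycles commute, ord(φ) = lcm(6, 2) = 6.

6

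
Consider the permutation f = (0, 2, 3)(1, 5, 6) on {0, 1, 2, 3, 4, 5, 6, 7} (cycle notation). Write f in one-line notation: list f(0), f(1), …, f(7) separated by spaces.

Image by image: 0↦2, 1↦5, 2↦3, 3↦0, 4↦4, 5↦6, 6↦1, 7↦7.
So the one-line form is 2 5 3 0 4 6 1 7.

2 5 3 0 4 6 1 7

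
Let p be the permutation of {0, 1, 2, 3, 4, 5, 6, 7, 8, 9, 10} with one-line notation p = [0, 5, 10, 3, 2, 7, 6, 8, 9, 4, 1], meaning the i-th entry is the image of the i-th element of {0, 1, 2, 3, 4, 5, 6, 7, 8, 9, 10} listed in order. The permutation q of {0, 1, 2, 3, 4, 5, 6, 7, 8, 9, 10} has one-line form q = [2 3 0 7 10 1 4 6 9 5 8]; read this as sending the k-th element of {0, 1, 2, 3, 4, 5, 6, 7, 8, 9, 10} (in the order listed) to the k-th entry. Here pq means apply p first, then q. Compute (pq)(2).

(pq)(2) = q(p(2)). p(2) = 10, then q(10) = 8. So (pq)(2) = 8.

8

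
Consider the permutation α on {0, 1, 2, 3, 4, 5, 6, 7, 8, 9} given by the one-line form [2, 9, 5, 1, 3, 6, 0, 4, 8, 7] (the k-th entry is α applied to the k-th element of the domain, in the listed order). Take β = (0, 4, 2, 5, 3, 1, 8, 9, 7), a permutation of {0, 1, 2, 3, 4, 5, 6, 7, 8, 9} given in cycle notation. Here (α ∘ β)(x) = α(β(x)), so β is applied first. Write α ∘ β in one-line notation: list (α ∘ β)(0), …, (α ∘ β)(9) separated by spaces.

3 8 6 9 5 1 0 2 7 4

(α ∘ β)(x) = α(β(x)). Computing each image: α(β(0)) = α(4) = 3, α(β(1)) = α(8) = 8, α(β(2)) = α(5) = 6, α(β(3)) = α(1) = 9, α(β(4)) = α(2) = 5, α(β(5)) = α(3) = 1, α(β(6)) = α(6) = 0, α(β(7)) = α(0) = 2, α(β(8)) = α(9) = 7, α(β(9)) = α(7) = 4.
Hence α ∘ β = [3 8 6 9 5 1 0 2 7 4].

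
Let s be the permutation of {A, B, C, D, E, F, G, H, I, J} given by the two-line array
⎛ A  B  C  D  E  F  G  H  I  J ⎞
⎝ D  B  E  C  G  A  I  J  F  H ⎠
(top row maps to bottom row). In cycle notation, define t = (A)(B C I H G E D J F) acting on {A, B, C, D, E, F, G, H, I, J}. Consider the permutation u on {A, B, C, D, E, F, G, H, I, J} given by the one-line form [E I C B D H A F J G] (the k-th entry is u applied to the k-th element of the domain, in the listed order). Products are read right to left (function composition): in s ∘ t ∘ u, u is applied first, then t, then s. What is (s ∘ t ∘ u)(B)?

(s ∘ t ∘ u)(B) = s(t(u(B))). u(B) = I, then t(I) = H, then s(H) = J, so the result is J.

J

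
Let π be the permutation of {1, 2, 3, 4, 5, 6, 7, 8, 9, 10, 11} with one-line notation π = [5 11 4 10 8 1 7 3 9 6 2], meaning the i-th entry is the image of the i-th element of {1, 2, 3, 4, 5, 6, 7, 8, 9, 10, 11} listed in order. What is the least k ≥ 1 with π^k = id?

Writing π as disjoint cycles, the cycle lengths are 7, 2, 1, 1.
The order is lcm(7, 2) = 14.

14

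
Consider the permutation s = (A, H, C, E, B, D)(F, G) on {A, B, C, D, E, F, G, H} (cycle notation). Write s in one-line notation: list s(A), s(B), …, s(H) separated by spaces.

Reading each image from the cycles: A↦H, B↦D, C↦E, D↦A, E↦B, F↦G, G↦F, H↦C.
So the one-line form is H D E A B G F C.

H D E A B G F C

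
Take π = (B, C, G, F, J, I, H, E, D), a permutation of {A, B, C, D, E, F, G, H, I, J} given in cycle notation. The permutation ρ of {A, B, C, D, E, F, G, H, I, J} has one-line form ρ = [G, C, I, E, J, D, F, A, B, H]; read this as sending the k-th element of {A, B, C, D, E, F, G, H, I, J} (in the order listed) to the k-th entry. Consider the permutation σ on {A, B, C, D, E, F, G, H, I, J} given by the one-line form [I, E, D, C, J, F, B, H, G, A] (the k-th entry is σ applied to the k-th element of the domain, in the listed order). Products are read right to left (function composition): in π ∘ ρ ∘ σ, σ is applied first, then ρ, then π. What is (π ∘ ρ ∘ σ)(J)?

(π ∘ ρ ∘ σ)(J) = π(ρ(σ(J))). σ(J) = A, then ρ(A) = G, then π(G) = F, so the result is F.

F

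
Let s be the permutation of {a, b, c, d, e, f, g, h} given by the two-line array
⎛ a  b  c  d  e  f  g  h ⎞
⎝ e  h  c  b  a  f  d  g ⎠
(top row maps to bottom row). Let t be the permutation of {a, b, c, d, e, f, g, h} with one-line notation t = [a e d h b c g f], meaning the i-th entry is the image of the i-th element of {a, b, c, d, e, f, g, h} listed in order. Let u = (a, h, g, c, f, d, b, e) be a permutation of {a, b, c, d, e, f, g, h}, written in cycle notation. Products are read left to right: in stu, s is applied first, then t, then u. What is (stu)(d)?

a

Apply the permutations in order: s(d) = b, then t(b) = e, then u(e) = a. So (stu)(d) = a.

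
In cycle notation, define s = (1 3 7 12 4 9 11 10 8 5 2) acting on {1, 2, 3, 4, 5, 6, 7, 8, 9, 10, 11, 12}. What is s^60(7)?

10

7 lies in the 11-cycle (1 3 7 12 4 9 11 10 8 5 2).
On an 11-cycle, s^11 is the identity, so s^60 = s^5 there (60 ≡ 5 mod 11).
Advancing 5 steps from 7: 7 → 12 → 4 → 9 → 11 → 10.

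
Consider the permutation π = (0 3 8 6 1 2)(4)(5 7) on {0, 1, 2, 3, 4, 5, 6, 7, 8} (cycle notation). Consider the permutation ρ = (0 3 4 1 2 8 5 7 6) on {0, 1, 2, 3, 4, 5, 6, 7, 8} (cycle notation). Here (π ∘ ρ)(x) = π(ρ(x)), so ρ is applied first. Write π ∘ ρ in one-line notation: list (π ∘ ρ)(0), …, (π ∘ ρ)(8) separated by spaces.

For each element, apply ρ then π: 0 → 3 → 8; 1 → 2 → 0; 2 → 8 → 6; 3 → 4 → 4; 4 → 1 → 2; 5 → 7 → 5; 6 → 0 → 3; 7 → 6 → 1; 8 → 5 → 7.
So π ∘ ρ in one-line form is 8 0 6 4 2 5 3 1 7.

8 0 6 4 2 5 3 1 7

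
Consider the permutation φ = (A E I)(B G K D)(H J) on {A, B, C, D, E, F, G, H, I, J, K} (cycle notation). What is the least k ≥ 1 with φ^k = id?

The cycle type of φ is (4, 3, 2, 1, 1).
The order is lcm(4, 3, 2) = 12.

12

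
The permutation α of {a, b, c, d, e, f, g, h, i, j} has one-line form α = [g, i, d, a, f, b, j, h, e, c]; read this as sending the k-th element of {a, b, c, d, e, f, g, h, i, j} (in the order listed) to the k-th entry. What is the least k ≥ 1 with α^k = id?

20

Writing α as disjoint cycles, the cycle lengths are 5, 4, 1.
Since disjoint cycles commute, ord(α) = lcm(5, 4) = 20.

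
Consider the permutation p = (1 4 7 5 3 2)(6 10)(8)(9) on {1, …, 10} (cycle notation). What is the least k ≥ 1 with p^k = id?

The disjoint cycles have lengths 6, 2, 1, 1.
The order of p is the least common multiple of its cycle lengths: lcm(6, 2) = 6.

6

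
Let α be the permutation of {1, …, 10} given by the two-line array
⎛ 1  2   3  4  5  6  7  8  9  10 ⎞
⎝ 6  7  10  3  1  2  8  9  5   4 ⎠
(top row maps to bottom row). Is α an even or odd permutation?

In disjoint-cycle form the cycle lengths are 7, 3.
A cycle of length ℓ contributes ℓ−1 transpositions, so α is a product of 6 + 2 = 8 transpositions — even.

even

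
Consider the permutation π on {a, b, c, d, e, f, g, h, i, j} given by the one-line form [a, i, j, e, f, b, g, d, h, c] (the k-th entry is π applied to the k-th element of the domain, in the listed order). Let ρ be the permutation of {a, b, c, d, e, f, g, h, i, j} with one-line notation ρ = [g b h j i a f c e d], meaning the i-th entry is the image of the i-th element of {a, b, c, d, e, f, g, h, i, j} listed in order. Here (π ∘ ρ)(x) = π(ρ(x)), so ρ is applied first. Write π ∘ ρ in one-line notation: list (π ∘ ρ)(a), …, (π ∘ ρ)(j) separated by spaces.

For each element, apply ρ then π: a → g → g; b → b → i; c → h → d; d → j → c; e → i → h; f → a → a; g → f → b; h → c → j; i → e → f; j → d → e.
Collecting the images, π ∘ ρ = [g i d c h a b j f e].

g i d c h a b j f e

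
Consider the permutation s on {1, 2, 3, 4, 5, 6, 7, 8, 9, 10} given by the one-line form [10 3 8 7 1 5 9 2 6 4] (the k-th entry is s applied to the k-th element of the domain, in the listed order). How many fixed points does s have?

No element satisfies s(x) = x, so there are 0 fixed points.

0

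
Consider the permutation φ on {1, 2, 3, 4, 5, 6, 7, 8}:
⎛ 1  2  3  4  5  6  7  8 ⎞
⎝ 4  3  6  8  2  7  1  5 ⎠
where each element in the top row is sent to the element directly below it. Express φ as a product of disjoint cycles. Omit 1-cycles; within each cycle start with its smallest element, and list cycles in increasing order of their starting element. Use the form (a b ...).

From 1: 1 → 4 → 8 → 5 → 2 → 3 → 6 → 7 → 1, closing the cycle (1 4 8 5 2 3 6 7).
Continuing from each remaining unvisited element yields (1 4 8 5 2 3 6 7).

(1 4 8 5 2 3 6 7)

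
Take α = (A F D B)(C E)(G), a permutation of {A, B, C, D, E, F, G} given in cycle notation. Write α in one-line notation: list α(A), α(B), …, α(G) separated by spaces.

F A E B C D G

Image by image: A↦F, B↦A, C↦E, D↦B, E↦C, F↦D, G↦G.
So the one-line form is F A E B C D G.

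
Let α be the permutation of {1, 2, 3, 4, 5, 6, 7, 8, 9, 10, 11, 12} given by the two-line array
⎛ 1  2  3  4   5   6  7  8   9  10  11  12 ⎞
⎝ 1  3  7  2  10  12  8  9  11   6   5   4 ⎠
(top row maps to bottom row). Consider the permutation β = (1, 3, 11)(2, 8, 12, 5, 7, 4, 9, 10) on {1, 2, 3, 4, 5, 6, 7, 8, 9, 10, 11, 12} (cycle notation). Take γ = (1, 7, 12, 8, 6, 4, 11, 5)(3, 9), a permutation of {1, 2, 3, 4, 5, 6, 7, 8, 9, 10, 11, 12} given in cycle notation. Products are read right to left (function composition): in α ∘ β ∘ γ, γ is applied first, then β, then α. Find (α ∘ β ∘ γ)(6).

11

Apply the permutations in order: γ(6) = 4, then β(4) = 9, then α(9) = 11. So (α ∘ β ∘ γ)(6) = 11.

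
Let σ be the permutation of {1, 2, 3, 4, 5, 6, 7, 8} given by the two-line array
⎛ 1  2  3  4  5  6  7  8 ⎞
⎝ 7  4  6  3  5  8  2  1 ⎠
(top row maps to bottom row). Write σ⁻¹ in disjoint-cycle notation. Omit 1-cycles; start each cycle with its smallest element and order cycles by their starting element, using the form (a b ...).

(1 8 6 3 4 2 7)

First write σ in disjoint cycles: (1 7 2 4 3 6 8).
Reversing each cycle (and rotating so the smallest element leads) gives σ⁻¹ = (1 8 6 3 4 2 7).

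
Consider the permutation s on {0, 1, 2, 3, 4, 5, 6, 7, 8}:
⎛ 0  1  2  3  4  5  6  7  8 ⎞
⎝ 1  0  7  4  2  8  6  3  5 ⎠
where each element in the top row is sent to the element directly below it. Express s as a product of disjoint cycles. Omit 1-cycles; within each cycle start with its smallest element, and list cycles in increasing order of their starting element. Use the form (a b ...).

(0 1)(2 7 3 4)(5 8)

From 0: 0 → 1 → 0, closing the cycle (0 1).
Repeating from the next unused element and collecting all non-trivial cycles gives (0 1)(2 7 3 4)(5 8).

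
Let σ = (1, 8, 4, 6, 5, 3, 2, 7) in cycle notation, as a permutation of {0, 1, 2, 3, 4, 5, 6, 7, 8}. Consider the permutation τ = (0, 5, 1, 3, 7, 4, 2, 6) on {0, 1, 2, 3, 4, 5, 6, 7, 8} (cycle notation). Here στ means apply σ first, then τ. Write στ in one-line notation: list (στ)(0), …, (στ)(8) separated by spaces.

(στ)(x) = τ(σ(x)). Computing each image: τ(σ(0)) = τ(0) = 5, τ(σ(1)) = τ(8) = 8, τ(σ(2)) = τ(7) = 4, τ(σ(3)) = τ(2) = 6, τ(σ(4)) = τ(6) = 0, τ(σ(5)) = τ(3) = 7, τ(σ(6)) = τ(5) = 1, τ(σ(7)) = τ(1) = 3, τ(σ(8)) = τ(4) = 2.
Hence στ = [5 8 4 6 0 7 1 3 2].

5 8 4 6 0 7 1 3 2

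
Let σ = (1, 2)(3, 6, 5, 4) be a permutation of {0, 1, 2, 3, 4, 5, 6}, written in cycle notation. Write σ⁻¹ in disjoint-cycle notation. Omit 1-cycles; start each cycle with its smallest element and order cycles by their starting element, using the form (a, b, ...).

(1, 2)(3, 4, 5, 6)

Inverting a permutation written in cycle notation just reverses the order within every cycle.
After reversing and putting each cycle's least element first, σ⁻¹ = (1, 2)(3, 4, 5, 6).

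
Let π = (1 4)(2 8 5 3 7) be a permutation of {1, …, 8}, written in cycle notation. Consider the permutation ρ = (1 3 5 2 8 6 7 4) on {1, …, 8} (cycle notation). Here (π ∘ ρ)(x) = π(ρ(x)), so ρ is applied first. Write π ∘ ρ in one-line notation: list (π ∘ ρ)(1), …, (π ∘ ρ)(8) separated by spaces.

7 5 3 4 8 2 1 6

For each element, apply ρ then π: 1 → 3 → 7; 2 → 8 → 5; 3 → 5 → 3; 4 → 1 → 4; 5 → 2 → 8; 6 → 7 → 2; 7 → 4 → 1; 8 → 6 → 6.
So π ∘ ρ in one-line form is 7 5 3 4 8 2 1 6.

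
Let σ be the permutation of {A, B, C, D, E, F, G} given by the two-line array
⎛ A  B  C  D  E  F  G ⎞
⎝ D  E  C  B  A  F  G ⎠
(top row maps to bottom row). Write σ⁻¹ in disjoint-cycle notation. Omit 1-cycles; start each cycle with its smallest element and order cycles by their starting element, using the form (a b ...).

(A E B D)

First write σ in disjoint cycles: (A D B E).
The inverse reverses every cycle; in canonical form, σ⁻¹ = (A E B D).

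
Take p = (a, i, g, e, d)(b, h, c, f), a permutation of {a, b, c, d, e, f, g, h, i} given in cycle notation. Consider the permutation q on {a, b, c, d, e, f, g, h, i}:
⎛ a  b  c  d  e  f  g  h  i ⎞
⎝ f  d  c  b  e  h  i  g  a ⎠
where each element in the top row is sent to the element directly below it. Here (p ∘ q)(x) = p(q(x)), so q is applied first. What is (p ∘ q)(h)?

e

(p ∘ q)(h) = p(q(h)). q(h) = g, then p(g) = e. So (p ∘ q)(h) = e.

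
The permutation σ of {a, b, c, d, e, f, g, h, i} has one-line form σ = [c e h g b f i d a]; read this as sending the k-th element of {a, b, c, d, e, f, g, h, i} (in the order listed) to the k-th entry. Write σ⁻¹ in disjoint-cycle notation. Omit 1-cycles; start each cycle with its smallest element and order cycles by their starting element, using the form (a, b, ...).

(a, i, g, d, h, c)(b, e)

First write σ in disjoint cycles: (a, c, h, d, g, i)(b, e).
Reversing each cycle (and rotating so the smallest element leads) gives σ⁻¹ = (a, i, g, d, h, c)(b, e).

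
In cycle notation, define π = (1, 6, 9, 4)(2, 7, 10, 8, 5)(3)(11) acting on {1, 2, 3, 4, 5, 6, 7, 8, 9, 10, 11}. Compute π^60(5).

5 lies in the 5-cycle (2, 7, 10, 8, 5).
On a 5-cycle, π^5 is the identity, so π^60 = π^0 there (60 ≡ 0 mod 5).
So π^60(5) = 5.

5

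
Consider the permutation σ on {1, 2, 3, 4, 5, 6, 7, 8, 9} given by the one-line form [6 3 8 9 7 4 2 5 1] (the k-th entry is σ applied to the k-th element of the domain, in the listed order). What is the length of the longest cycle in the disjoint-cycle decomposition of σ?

Decomposing into disjoint cycles gives (1 6 4 9)(2 3 8 5 7); the longest has length 5.

5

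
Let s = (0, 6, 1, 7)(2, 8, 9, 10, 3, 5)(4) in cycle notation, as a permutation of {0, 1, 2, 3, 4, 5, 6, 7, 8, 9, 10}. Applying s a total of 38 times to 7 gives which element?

6

7 lies in the 4-cycle (0, 6, 1, 7).
Since the cycle has length 4, s^38 acts on it the same as s^2 (38 mod 4 = 2).
Stepping 2 places around the cycle: 7 → 0 → 6.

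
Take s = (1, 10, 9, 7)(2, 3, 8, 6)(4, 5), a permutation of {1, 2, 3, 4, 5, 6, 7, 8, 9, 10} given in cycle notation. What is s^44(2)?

2

2 lies in the 4-cycle (2, 3, 8, 6).
Since the cycle has length 4, s^44 acts on it the same as s^0 (44 mod 4 = 0).
So s^44(2) = 2.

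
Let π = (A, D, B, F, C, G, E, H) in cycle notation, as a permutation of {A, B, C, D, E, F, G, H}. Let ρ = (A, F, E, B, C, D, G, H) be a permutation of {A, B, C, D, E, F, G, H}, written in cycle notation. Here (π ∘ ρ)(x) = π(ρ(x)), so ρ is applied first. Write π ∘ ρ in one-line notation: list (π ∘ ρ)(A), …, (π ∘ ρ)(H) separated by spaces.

(π ∘ ρ)(x) = π(ρ(x)). Computing each image: π(ρ(A)) = π(F) = C, π(ρ(B)) = π(C) = G, π(ρ(C)) = π(D) = B, π(ρ(D)) = π(G) = E, π(ρ(E)) = π(B) = F, π(ρ(F)) = π(E) = H, π(ρ(G)) = π(H) = A, π(ρ(H)) = π(A) = D.
Hence π ∘ ρ = [C G B E F H A D].

C G B E F H A D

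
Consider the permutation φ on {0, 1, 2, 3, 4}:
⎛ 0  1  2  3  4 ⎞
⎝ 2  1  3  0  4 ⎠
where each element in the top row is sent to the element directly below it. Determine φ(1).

1

The entry below 1 in the array is 1, so φ(1) = 1.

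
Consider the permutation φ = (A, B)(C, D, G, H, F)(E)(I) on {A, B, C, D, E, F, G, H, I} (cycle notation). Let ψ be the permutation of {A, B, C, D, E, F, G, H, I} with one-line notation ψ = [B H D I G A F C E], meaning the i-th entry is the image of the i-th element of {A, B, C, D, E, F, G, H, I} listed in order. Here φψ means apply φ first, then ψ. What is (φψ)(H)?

A

(φψ)(H) = ψ(φ(H)). φ(H) = F, then ψ(F) = A. So (φψ)(H) = A.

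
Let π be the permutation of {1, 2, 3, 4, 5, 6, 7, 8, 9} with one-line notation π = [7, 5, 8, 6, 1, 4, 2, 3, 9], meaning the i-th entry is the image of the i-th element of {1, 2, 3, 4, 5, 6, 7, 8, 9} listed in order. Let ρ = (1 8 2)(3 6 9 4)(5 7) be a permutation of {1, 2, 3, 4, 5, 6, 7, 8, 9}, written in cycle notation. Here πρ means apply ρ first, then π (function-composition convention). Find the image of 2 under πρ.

7

ρ(2) = 1, then π(1) = 7; composing gives (πρ)(2) = 7.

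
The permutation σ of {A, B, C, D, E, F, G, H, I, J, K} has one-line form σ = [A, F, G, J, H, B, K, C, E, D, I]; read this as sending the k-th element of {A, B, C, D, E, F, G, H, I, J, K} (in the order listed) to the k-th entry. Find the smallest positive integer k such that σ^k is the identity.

6

The disjoint-cycle form of σ has cycle lengths 6, 2, 2, 1.
Since disjoint cycles commute, ord(σ) = lcm(6, 2, 2) = 6.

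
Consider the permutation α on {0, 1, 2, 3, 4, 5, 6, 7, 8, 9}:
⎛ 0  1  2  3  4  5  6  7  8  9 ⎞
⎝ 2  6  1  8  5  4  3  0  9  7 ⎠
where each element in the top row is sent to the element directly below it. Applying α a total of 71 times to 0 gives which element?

Tracing 0 → 2 → … returns to 0 after 8 steps, so 0 lies in an 8-cycle (0 2 1 6 3 8 9 7).
Since the cycle has length 8, α^71 acts on it the same as α^7 (71 mod 8 = 7).
Stepping 7 places around the cycle: 0 → 2 → 1 → 6 → 3 → 8 → 9 → 7.

7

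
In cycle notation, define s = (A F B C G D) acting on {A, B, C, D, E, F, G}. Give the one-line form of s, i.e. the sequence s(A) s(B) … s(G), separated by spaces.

Image by image: A→F, B→C, C→G, D→A, E→E, F→B, G→D.
Listing these in domain order gives F C G A E B D.

F C G A E B D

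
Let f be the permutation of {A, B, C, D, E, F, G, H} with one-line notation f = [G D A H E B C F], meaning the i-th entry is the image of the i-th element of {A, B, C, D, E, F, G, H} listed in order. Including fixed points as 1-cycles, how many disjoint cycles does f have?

The cycle decomposition is (A, G, C)(B, D, H, F)(E), which has 3 cycles (counting 1-cycles).

3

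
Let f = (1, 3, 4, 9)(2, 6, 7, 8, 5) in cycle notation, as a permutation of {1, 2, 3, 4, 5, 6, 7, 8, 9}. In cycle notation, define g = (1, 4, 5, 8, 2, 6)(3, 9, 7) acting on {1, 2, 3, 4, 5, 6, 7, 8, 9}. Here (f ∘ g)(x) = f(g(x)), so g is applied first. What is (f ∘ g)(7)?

4

First apply g: g(7) = 3, then f(3) = 4. Thus (f ∘ g)(7) = 4.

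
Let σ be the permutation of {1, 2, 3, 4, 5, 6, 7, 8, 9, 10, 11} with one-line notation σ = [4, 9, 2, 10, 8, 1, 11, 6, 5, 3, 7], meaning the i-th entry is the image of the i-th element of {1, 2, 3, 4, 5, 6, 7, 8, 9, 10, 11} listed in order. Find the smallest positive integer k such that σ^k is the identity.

18

Decomposing into disjoint cycles gives cycle lengths 9, 2.
The order is lcm(9, 2) = 18.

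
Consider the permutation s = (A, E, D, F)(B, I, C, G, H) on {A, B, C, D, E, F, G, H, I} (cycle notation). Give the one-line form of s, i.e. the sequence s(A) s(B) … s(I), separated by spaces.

Reading each image from the cycles: A→E, B→I, C→G, D→F, E→D, F→A, G→H, H→B, I→C.
Listing these in domain order gives E I G F D A H B C.

E I G F D A H B C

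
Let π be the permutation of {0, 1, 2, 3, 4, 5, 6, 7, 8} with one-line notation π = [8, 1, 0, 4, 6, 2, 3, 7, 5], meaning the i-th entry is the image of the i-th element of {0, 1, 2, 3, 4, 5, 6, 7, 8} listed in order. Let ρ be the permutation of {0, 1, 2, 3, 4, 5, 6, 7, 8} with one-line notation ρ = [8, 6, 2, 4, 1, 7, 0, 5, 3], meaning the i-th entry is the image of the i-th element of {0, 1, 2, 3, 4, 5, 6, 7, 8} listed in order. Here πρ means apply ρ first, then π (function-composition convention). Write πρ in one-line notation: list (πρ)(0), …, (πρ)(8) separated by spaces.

5 3 0 6 1 7 8 2 4

(πρ)(x) = π(ρ(x)). Computing each image: π(ρ(0)) = π(8) = 5, π(ρ(1)) = π(6) = 3, π(ρ(2)) = π(2) = 0, π(ρ(3)) = π(4) = 6, π(ρ(4)) = π(1) = 1, π(ρ(5)) = π(7) = 7, π(ρ(6)) = π(0) = 8, π(ρ(7)) = π(5) = 2, π(ρ(8)) = π(3) = 4.
Hence πρ = [5 3 0 6 1 7 8 2 4].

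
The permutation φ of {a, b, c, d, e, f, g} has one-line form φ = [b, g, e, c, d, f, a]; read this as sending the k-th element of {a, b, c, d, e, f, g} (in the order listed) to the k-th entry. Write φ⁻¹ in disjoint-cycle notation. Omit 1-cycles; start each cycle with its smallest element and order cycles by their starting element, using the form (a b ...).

First write φ in disjoint cycles: (a b g)(c e d).
The inverse reverses every cycle; in canonical form, φ⁻¹ = (a g b)(c d e).

(a g b)(c d e)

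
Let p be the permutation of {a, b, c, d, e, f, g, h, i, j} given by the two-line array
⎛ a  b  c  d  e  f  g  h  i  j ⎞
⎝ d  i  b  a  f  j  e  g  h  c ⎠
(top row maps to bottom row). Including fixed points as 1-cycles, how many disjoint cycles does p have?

2

The cycle decomposition is (a, d)(b, i, h, g, e, f, j, c), which has 2 cycles (counting 1-cycles).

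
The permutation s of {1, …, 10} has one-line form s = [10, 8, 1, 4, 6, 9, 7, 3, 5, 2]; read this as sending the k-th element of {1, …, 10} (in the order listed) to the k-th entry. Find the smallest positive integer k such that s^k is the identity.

The disjoint-cycle form of s has cycle lengths 5, 3, 1, 1.
The order of s is the least common multiple of its cycle lengths: lcm(5, 3) = 15.

15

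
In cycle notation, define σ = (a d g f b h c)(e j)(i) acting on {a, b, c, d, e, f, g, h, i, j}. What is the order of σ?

The disjoint cycles have lengths 7, 2, 1.
The order is lcm(7, 2) = 14.

14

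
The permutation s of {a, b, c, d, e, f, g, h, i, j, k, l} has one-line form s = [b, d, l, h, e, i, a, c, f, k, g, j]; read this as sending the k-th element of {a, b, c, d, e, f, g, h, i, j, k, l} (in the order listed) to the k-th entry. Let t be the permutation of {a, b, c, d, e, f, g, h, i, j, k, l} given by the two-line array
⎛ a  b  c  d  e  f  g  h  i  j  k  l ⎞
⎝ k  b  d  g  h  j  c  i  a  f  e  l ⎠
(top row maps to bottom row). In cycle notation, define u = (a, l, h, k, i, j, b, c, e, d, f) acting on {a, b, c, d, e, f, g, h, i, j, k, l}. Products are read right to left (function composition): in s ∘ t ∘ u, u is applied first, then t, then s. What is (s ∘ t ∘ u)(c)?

Chase c: u(c) = e; t(e) = h; s(h) = c. Hence (s ∘ t ∘ u)(c) = c.

c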